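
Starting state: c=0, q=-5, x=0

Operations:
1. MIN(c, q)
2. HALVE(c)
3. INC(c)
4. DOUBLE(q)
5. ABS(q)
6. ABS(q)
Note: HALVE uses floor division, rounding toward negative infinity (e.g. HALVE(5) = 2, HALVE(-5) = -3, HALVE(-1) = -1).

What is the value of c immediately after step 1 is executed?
c = -5

Tracing c through execution:
Initial: c = 0
After step 1 (MIN(c, q)): c = -5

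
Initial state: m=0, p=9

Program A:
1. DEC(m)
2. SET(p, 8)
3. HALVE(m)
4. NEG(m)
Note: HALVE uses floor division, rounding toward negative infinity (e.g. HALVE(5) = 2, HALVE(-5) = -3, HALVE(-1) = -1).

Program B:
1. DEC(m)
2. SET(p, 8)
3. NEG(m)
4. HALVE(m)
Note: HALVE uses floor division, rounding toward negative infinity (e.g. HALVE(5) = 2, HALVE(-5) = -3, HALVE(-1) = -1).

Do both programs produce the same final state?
No

Program A final state: m=1, p=8
Program B final state: m=0, p=8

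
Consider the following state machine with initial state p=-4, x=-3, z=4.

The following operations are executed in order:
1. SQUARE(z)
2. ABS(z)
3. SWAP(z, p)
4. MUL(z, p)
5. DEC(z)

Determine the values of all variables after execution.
{p: 16, x: -3, z: -65}

Step-by-step execution:
Initial: p=-4, x=-3, z=4
After step 1 (SQUARE(z)): p=-4, x=-3, z=16
After step 2 (ABS(z)): p=-4, x=-3, z=16
After step 3 (SWAP(z, p)): p=16, x=-3, z=-4
After step 4 (MUL(z, p)): p=16, x=-3, z=-64
After step 5 (DEC(z)): p=16, x=-3, z=-65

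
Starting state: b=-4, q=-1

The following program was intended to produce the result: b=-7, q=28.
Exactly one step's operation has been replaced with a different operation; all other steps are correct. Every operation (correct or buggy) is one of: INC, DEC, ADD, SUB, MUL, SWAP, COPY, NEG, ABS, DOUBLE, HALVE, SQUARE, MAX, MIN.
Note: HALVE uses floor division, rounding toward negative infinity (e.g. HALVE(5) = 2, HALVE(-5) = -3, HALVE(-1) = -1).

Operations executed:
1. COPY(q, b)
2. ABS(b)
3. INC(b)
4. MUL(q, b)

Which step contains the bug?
Step 2

Trace with buggy code:
Initial: b=-4, q=-1
After step 1: b=-4, q=-4
After step 2: b=4, q=-4
After step 3: b=5, q=-4
After step 4: b=5, q=-20
Actual final b=5, q=-20 ≠ expected b=-7, q=28.
Step 2 is the only position where a single-operation replacement can produce the expected result.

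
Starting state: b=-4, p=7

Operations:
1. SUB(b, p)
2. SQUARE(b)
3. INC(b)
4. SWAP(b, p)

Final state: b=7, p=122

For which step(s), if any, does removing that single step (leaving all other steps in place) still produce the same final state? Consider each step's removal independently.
None - removing any single step changes the final result

Testing removal of each single step:
Without step 1: final = b=7, p=17 (different)
Without step 2: final = b=7, p=-10 (different)
Without step 3: final = b=7, p=121 (different)
Without step 4: final = b=122, p=7 (different)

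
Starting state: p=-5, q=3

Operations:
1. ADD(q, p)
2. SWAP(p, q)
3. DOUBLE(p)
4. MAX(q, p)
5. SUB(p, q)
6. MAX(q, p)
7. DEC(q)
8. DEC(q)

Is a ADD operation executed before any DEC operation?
Yes

First ADD: step 1
First DEC: step 7
Since 1 < 7, ADD comes first.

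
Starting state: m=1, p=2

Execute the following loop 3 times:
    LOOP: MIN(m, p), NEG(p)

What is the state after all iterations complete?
m=-2, p=-2

Iteration trace:
Start: m=1, p=2
After iteration 1: m=1, p=-2
After iteration 2: m=-2, p=2
After iteration 3: m=-2, p=-2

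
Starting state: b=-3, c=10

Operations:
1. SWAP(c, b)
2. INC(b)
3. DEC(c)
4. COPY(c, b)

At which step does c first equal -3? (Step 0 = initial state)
Step 1

Tracing c:
Initial: c = 10
After step 1: c = -3 ← first occurrence
After step 2: c = -3
After step 3: c = -4
After step 4: c = 11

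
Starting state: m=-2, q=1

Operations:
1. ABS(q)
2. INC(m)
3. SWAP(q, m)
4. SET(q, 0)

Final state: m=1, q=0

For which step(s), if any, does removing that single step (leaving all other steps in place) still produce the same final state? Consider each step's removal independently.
Step(s) 1, 2

Testing removal of each single step:
Without step 1: final = m=1, q=0 (same)
Without step 2: final = m=1, q=0 (same)
Without step 3: final = m=-1, q=0 (different)
Without step 4: final = m=1, q=-1 (different)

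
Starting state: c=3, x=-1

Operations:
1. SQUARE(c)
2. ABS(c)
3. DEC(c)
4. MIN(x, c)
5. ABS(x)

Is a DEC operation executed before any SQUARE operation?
No

First DEC: step 3
First SQUARE: step 1
Since 3 > 1, SQUARE comes first.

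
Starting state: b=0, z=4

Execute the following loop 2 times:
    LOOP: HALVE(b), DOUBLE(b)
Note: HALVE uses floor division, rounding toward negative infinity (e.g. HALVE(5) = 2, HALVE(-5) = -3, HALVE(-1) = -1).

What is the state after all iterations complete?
b=0, z=4

Iteration trace:
Start: b=0, z=4
After iteration 1: b=0, z=4
After iteration 2: b=0, z=4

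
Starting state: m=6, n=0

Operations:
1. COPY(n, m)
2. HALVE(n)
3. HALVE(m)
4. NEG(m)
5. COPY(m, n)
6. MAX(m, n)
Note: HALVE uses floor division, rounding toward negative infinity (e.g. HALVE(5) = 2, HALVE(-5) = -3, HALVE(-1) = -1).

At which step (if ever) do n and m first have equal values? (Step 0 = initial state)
Step 1

n and m first become equal after step 1.

Comparing values at each step:
Initial: n=0, m=6
After step 1: n=6, m=6 ← equal!
After step 2: n=3, m=6
After step 3: n=3, m=3 ← equal!
After step 4: n=3, m=-3
After step 5: n=3, m=3 ← equal!
After step 6: n=3, m=3 ← equal!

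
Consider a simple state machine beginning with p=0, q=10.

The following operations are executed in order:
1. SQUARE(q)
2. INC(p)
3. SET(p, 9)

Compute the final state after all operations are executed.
{p: 9, q: 100}

Step-by-step execution:
Initial: p=0, q=10
After step 1 (SQUARE(q)): p=0, q=100
After step 2 (INC(p)): p=1, q=100
After step 3 (SET(p, 9)): p=9, q=100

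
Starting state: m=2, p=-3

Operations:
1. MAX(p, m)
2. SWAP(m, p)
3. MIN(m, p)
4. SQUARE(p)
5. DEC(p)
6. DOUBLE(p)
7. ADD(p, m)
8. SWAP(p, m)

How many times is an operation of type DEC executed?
1

Counting DEC operations:
Step 5: DEC(p) ← DEC
Total: 1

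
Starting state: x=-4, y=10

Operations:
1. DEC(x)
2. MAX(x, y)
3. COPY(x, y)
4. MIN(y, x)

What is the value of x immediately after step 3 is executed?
x = 10

Tracing x through execution:
Initial: x = -4
After step 1 (DEC(x)): x = -5
After step 2 (MAX(x, y)): x = 10
After step 3 (COPY(x, y)): x = 10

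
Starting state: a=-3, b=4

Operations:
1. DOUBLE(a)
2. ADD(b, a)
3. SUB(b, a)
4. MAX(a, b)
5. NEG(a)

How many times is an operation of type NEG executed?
1

Counting NEG operations:
Step 5: NEG(a) ← NEG
Total: 1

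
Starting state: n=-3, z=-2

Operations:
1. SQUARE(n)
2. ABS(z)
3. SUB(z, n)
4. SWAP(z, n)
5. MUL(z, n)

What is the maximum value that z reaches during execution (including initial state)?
9

Values of z at each step:
Initial: z = -2
After step 1: z = -2
After step 2: z = 2
After step 3: z = -7
After step 4: z = 9 ← maximum
After step 5: z = -63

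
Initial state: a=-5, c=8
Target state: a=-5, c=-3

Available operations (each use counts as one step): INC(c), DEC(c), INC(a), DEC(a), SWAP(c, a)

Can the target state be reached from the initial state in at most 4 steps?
No

The target state cannot be reached within 4 steps.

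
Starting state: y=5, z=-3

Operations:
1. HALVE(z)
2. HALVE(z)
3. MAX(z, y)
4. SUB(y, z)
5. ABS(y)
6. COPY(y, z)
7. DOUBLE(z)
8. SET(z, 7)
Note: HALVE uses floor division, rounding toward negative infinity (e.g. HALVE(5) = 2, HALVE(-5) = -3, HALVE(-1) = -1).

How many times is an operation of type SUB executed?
1

Counting SUB operations:
Step 4: SUB(y, z) ← SUB
Total: 1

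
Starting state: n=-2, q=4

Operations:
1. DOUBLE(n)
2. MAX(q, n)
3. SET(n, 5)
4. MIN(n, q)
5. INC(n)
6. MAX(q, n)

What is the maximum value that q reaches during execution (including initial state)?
5

Values of q at each step:
Initial: q = 4
After step 1: q = 4
After step 2: q = 4
After step 3: q = 4
After step 4: q = 4
After step 5: q = 4
After step 6: q = 5 ← maximum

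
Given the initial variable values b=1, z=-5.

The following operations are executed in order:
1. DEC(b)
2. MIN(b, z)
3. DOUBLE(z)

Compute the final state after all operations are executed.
{b: -5, z: -10}

Step-by-step execution:
Initial: b=1, z=-5
After step 1 (DEC(b)): b=0, z=-5
After step 2 (MIN(b, z)): b=-5, z=-5
After step 3 (DOUBLE(z)): b=-5, z=-10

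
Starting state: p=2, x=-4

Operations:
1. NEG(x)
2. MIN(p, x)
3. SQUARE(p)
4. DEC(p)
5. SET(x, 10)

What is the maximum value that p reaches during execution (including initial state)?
4

Values of p at each step:
Initial: p = 2
After step 1: p = 2
After step 2: p = 2
After step 3: p = 4 ← maximum
After step 4: p = 3
After step 5: p = 3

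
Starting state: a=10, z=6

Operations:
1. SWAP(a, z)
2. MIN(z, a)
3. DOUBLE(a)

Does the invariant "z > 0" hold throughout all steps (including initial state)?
Yes

The invariant holds at every step.

State at each step:
Initial: a=10, z=6
After step 1: a=6, z=10
After step 2: a=6, z=6
After step 3: a=12, z=6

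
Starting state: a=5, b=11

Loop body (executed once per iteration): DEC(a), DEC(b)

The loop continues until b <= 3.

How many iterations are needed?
8

Tracing iterations:
Initial: a=5, b=11
After iteration 1: a=4, b=10
After iteration 2: a=3, b=9
After iteration 3: a=2, b=8
After iteration 4: a=1, b=7
After iteration 5: a=0, b=6
After iteration 6: a=-1, b=5
After iteration 7: a=-2, b=4
After iteration 8: a=-3, b=3
b <= 3 now holds, so the loop exits after 8 iterations.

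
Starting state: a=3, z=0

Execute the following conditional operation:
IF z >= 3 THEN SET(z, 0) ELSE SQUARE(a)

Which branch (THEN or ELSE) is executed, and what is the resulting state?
Branch: ELSE, Final state: a=9, z=0

Evaluating condition: z >= 3
z = 0
Condition is False, so ELSE branch executes
After SQUARE(a): a=9, z=0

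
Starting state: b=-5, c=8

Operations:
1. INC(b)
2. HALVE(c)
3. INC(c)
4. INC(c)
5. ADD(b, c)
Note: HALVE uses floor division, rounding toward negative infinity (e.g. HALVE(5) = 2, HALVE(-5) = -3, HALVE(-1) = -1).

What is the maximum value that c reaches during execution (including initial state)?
8

Values of c at each step:
Initial: c = 8 ← maximum
After step 1: c = 8
After step 2: c = 4
After step 3: c = 5
After step 4: c = 6
After step 5: c = 6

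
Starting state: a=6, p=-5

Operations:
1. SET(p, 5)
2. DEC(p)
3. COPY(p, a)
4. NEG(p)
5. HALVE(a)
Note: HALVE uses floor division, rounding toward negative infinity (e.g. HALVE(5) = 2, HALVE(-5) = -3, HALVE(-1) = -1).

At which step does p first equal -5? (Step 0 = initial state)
Step 0

Tracing p:
Initial: p = -5 ← first occurrence
After step 1: p = 5
After step 2: p = 4
After step 3: p = 6
After step 4: p = -6
After step 5: p = -6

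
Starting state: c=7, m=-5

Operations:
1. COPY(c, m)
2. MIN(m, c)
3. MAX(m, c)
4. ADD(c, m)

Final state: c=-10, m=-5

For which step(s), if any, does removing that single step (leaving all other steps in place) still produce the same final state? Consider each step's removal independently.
Step(s) 2, 3

Testing removal of each single step:
Without step 1: final = c=14, m=7 (different)
Without step 2: final = c=-10, m=-5 (same)
Without step 3: final = c=-10, m=-5 (same)
Without step 4: final = c=-5, m=-5 (different)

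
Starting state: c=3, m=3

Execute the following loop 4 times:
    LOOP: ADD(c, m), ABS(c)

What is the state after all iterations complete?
c=15, m=3

Iteration trace:
Start: c=3, m=3
After iteration 1: c=6, m=3
After iteration 2: c=9, m=3
After iteration 3: c=12, m=3
After iteration 4: c=15, m=3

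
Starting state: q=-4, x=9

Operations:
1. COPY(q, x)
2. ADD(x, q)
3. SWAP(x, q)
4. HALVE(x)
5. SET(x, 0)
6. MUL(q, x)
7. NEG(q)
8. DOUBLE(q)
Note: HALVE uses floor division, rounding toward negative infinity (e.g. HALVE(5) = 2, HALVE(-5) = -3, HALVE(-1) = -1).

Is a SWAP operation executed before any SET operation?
Yes

First SWAP: step 3
First SET: step 5
Since 3 < 5, SWAP comes first.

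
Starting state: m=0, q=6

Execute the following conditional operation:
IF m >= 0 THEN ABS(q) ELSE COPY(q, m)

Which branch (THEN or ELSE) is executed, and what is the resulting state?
Branch: THEN, Final state: m=0, q=6

Evaluating condition: m >= 0
m = 0
Condition is True, so THEN branch executes
After ABS(q): m=0, q=6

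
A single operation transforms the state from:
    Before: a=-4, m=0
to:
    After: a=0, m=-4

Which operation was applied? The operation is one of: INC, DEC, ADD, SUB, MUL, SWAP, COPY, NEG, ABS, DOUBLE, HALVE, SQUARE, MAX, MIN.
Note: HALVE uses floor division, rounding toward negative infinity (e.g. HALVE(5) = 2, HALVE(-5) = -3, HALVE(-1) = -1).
SWAP(m, a)

Analyzing the change:
Before: a=-4, m=0
After: a=0, m=-4
Variable m changed from 0 to -4
Variable a changed from -4 to 0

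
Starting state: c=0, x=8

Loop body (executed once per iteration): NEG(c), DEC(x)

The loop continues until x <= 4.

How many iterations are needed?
4

Tracing iterations:
Initial: c=0, x=8
After iteration 1: c=0, x=7
After iteration 2: c=0, x=6
After iteration 3: c=0, x=5
After iteration 4: c=0, x=4
x <= 4 now holds, so the loop exits after 4 iterations.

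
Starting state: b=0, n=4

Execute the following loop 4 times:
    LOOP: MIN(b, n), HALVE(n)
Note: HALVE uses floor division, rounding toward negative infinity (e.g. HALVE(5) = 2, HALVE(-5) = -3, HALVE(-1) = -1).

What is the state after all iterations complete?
b=0, n=0

Iteration trace:
Start: b=0, n=4
After iteration 1: b=0, n=2
After iteration 2: b=0, n=1
After iteration 3: b=0, n=0
After iteration 4: b=0, n=0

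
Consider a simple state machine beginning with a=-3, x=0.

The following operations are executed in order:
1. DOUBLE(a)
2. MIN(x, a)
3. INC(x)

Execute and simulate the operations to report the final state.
{a: -6, x: -5}

Step-by-step execution:
Initial: a=-3, x=0
After step 1 (DOUBLE(a)): a=-6, x=0
After step 2 (MIN(x, a)): a=-6, x=-6
After step 3 (INC(x)): a=-6, x=-5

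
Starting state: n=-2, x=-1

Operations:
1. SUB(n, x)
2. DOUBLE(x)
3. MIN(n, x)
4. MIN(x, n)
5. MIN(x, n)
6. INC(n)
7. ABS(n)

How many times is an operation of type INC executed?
1

Counting INC operations:
Step 6: INC(n) ← INC
Total: 1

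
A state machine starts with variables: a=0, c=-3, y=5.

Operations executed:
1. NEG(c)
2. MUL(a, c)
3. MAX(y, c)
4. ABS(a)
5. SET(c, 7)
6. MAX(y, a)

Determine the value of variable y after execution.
y = 5

Tracing execution:
Step 1: NEG(c) → y = 5
Step 2: MUL(a, c) → y = 5
Step 3: MAX(y, c) → y = 5
Step 4: ABS(a) → y = 5
Step 5: SET(c, 7) → y = 5
Step 6: MAX(y, a) → y = 5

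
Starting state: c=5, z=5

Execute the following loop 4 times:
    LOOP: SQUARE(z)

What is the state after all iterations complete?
c=5, z=152587890625

Iteration trace:
Start: c=5, z=5
After iteration 1: c=5, z=25
After iteration 2: c=5, z=625
After iteration 3: c=5, z=390625
After iteration 4: c=5, z=152587890625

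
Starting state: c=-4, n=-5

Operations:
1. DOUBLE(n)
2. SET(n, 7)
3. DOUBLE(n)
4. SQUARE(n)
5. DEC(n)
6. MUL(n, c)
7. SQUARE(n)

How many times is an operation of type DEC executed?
1

Counting DEC operations:
Step 5: DEC(n) ← DEC
Total: 1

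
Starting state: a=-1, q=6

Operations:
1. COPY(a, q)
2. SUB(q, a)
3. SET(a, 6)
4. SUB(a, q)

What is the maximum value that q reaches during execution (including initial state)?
6

Values of q at each step:
Initial: q = 6 ← maximum
After step 1: q = 6
After step 2: q = 0
After step 3: q = 0
After step 4: q = 0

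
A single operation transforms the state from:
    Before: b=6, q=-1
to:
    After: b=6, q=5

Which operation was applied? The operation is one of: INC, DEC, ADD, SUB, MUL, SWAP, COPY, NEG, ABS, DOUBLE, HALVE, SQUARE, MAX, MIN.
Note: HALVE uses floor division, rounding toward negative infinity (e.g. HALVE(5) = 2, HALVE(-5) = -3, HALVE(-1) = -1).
ADD(q, b)

Analyzing the change:
Before: b=6, q=-1
After: b=6, q=5
Variable q changed from -1 to 5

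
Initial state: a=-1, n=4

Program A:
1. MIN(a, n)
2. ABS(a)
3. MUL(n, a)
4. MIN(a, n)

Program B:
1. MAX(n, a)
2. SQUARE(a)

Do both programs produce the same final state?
Yes

Program A final state: a=1, n=4
Program B final state: a=1, n=4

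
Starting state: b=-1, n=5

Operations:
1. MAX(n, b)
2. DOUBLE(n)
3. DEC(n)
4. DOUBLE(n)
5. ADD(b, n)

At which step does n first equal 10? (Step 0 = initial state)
Step 2

Tracing n:
Initial: n = 5
After step 1: n = 5
After step 2: n = 10 ← first occurrence
After step 3: n = 9
After step 4: n = 18
After step 5: n = 18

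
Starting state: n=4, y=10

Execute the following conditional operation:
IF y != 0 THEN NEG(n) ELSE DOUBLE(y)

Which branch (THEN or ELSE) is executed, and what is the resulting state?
Branch: THEN, Final state: n=-4, y=10

Evaluating condition: y != 0
y = 10
Condition is True, so THEN branch executes
After NEG(n): n=-4, y=10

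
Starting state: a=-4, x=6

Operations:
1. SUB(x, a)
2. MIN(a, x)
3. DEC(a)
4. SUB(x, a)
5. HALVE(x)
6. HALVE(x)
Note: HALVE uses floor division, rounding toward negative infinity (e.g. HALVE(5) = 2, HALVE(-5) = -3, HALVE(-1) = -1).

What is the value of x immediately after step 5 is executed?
x = 7

Tracing x through execution:
Initial: x = 6
After step 1 (SUB(x, a)): x = 10
After step 2 (MIN(a, x)): x = 10
After step 3 (DEC(a)): x = 10
After step 4 (SUB(x, a)): x = 15
After step 5 (HALVE(x)): x = 7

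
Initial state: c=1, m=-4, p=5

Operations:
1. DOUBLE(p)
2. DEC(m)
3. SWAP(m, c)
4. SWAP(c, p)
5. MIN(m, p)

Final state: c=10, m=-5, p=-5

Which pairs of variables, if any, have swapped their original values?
None

Comparing initial and final values:
m: -4 → -5
c: 1 → 10
p: 5 → -5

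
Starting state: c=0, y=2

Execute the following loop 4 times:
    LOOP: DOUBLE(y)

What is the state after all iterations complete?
c=0, y=32

Iteration trace:
Start: c=0, y=2
After iteration 1: c=0, y=4
After iteration 2: c=0, y=8
After iteration 3: c=0, y=16
After iteration 4: c=0, y=32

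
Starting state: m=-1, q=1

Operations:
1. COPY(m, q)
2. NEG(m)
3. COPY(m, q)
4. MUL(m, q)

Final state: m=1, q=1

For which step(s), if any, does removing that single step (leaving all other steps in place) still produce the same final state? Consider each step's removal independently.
Step(s) 1, 2, 4

Testing removal of each single step:
Without step 1: final = m=1, q=1 (same)
Without step 2: final = m=1, q=1 (same)
Without step 3: final = m=-1, q=1 (different)
Without step 4: final = m=1, q=1 (same)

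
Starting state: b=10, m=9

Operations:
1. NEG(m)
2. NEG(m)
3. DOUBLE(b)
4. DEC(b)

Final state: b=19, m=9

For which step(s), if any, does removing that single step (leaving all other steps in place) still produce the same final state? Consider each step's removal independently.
None - removing any single step changes the final result

Testing removal of each single step:
Without step 1: final = b=19, m=-9 (different)
Without step 2: final = b=19, m=-9 (different)
Without step 3: final = b=9, m=9 (different)
Without step 4: final = b=20, m=9 (different)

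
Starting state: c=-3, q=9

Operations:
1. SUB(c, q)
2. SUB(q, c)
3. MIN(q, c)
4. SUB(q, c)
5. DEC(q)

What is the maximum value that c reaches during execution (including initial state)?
-3

Values of c at each step:
Initial: c = -3 ← maximum
After step 1: c = -12
After step 2: c = -12
After step 3: c = -12
After step 4: c = -12
After step 5: c = -12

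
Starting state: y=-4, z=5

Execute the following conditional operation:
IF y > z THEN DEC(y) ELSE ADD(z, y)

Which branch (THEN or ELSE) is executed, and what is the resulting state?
Branch: ELSE, Final state: y=-4, z=1

Evaluating condition: y > z
y = -4, z = 5
Condition is False, so ELSE branch executes
After ADD(z, y): y=-4, z=1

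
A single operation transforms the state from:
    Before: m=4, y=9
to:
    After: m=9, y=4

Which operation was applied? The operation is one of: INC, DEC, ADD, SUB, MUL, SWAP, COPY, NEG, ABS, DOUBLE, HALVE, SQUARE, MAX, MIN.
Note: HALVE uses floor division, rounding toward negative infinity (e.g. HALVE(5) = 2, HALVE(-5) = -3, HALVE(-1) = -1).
SWAP(m, y)

Analyzing the change:
Before: m=4, y=9
After: m=9, y=4
Variable m changed from 4 to 9
Variable y changed from 9 to 4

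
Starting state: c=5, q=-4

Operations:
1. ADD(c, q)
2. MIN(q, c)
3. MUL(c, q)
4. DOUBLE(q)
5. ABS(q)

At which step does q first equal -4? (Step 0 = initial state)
Step 0

Tracing q:
Initial: q = -4 ← first occurrence
After step 1: q = -4
After step 2: q = -4
After step 3: q = -4
After step 4: q = -8
After step 5: q = 8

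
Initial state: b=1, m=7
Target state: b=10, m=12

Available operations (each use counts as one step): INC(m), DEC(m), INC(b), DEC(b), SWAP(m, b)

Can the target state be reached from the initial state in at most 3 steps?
No

The target state cannot be reached within 3 steps.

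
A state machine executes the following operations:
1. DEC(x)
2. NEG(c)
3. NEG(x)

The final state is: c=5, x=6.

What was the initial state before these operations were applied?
c=-5, x=-5

Working backwards:
Final state: c=5, x=6
Before step 3 (NEG(x)): c=5, x=-6
Before step 2 (NEG(c)): c=-5, x=-6
Before step 1 (DEC(x)): c=-5, x=-5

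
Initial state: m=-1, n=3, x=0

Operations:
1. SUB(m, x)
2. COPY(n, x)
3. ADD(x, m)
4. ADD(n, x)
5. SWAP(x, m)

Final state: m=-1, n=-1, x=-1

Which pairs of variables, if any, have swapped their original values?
None

Comparing initial and final values:
x: 0 → -1
n: 3 → -1
m: -1 → -1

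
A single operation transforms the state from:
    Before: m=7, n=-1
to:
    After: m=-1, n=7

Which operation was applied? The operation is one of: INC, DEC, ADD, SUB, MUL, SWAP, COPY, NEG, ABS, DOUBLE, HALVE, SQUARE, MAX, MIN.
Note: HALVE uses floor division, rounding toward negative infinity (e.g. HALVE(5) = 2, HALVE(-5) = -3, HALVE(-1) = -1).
SWAP(n, m)

Analyzing the change:
Before: m=7, n=-1
After: m=-1, n=7
Variable n changed from -1 to 7
Variable m changed from 7 to -1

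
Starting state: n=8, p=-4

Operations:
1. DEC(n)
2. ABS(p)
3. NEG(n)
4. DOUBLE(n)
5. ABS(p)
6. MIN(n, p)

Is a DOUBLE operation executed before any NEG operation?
No

First DOUBLE: step 4
First NEG: step 3
Since 4 > 3, NEG comes first.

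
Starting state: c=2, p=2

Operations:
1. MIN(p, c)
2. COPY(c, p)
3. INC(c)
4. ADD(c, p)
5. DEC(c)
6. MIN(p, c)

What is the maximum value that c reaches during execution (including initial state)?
5

Values of c at each step:
Initial: c = 2
After step 1: c = 2
After step 2: c = 2
After step 3: c = 3
After step 4: c = 5 ← maximum
After step 5: c = 4
After step 6: c = 4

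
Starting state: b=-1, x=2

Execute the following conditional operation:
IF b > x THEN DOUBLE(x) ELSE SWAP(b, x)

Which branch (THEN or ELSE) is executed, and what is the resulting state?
Branch: ELSE, Final state: b=2, x=-1

Evaluating condition: b > x
b = -1, x = 2
Condition is False, so ELSE branch executes
After SWAP(b, x): b=2, x=-1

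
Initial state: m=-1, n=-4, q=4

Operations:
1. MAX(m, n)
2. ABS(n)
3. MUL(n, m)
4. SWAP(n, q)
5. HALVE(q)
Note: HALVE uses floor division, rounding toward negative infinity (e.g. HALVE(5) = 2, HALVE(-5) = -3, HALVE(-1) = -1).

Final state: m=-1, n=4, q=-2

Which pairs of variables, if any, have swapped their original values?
None

Comparing initial and final values:
q: 4 → -2
n: -4 → 4
m: -1 → -1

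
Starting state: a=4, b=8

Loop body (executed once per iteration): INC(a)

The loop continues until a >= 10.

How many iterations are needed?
6

Tracing iterations:
Initial: a=4, b=8
After iteration 1: a=5, b=8
After iteration 2: a=6, b=8
After iteration 3: a=7, b=8
After iteration 4: a=8, b=8
After iteration 5: a=9, b=8
After iteration 6: a=10, b=8
a >= 10 now holds, so the loop exits after 6 iterations.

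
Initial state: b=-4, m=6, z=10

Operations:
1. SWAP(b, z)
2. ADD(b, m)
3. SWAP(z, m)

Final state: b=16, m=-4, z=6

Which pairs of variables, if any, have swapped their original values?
None

Comparing initial and final values:
m: 6 → -4
z: 10 → 6
b: -4 → 16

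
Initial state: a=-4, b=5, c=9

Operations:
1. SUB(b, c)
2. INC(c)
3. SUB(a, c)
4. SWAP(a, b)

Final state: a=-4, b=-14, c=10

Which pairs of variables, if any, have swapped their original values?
None

Comparing initial and final values:
c: 9 → 10
b: 5 → -14
a: -4 → -4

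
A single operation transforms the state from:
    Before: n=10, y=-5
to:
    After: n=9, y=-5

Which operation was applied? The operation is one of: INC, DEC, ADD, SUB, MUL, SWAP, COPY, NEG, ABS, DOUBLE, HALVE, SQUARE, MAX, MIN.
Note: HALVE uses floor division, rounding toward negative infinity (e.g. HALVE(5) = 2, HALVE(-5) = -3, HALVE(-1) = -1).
DEC(n)

Analyzing the change:
Before: n=10, y=-5
After: n=9, y=-5
Variable n changed from 10 to 9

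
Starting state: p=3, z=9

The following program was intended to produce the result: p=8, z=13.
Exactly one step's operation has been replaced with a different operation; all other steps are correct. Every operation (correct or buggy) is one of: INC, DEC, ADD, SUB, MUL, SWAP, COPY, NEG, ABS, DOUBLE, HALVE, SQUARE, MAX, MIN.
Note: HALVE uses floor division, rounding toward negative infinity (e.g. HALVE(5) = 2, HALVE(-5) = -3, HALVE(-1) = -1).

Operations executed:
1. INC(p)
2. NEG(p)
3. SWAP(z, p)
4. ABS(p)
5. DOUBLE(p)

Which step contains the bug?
Step 3

Trace with buggy code:
Initial: p=3, z=9
After step 1: p=4, z=9
After step 2: p=-4, z=9
After step 3: p=9, z=-4
After step 4: p=9, z=-4
After step 5: p=18, z=-4
Actual final p=18, z=-4 ≠ expected p=8, z=13.
Step 3 is the only position where a single-operation replacement can produce the expected result.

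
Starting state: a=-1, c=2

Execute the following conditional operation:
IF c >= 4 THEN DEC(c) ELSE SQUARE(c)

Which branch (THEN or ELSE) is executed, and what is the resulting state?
Branch: ELSE, Final state: a=-1, c=4

Evaluating condition: c >= 4
c = 2
Condition is False, so ELSE branch executes
After SQUARE(c): a=-1, c=4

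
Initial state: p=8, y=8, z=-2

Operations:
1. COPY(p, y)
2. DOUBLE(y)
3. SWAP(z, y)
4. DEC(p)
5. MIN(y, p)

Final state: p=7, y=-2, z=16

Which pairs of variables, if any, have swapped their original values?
None

Comparing initial and final values:
p: 8 → 7
z: -2 → 16
y: 8 → -2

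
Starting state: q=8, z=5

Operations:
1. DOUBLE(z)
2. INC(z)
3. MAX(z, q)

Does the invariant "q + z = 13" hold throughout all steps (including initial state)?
No, violated after step 1

The invariant is violated after step 1.

State at each step:
Initial: q=8, z=5
After step 1: q=8, z=10
After step 2: q=8, z=11
After step 3: q=8, z=11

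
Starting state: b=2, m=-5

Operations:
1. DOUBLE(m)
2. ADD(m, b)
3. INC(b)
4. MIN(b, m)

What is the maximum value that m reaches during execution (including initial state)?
-5

Values of m at each step:
Initial: m = -5 ← maximum
After step 1: m = -10
After step 2: m = -8
After step 3: m = -8
After step 4: m = -8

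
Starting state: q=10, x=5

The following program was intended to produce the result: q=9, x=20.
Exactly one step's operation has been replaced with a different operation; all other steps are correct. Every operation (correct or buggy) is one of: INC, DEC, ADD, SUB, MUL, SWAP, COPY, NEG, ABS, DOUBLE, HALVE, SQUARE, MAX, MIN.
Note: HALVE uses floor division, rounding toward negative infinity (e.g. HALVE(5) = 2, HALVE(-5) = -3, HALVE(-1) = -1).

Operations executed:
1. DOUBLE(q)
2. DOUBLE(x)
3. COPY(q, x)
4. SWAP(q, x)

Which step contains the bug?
Step 3

Trace with buggy code:
Initial: q=10, x=5
After step 1: q=20, x=5
After step 2: q=20, x=10
After step 3: q=10, x=10
After step 4: q=10, x=10
Actual final q=10, x=10 ≠ expected q=9, x=20.
Step 3 is the only position where a single-operation replacement can produce the expected result.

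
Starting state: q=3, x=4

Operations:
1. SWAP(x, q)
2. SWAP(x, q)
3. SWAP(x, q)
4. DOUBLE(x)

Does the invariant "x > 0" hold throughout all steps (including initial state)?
Yes

The invariant holds at every step.

State at each step:
Initial: q=3, x=4
After step 1: q=4, x=3
After step 2: q=3, x=4
After step 3: q=4, x=3
After step 4: q=4, x=6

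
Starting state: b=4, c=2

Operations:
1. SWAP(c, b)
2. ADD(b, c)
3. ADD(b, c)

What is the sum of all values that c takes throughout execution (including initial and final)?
14

Values of c at each step:
Initial: c = 2
After step 1: c = 4
After step 2: c = 4
After step 3: c = 4
Sum = 2 + 4 + 4 + 4 = 14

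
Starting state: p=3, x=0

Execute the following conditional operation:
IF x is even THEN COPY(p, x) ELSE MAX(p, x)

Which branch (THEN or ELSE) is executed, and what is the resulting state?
Branch: THEN, Final state: p=0, x=0

Evaluating condition: x is even
Condition is True, so THEN branch executes
After COPY(p, x): p=0, x=0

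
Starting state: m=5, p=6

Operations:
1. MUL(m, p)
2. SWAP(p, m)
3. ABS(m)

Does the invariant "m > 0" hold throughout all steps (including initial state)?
Yes

The invariant holds at every step.

State at each step:
Initial: m=5, p=6
After step 1: m=30, p=6
After step 2: m=6, p=30
After step 3: m=6, p=30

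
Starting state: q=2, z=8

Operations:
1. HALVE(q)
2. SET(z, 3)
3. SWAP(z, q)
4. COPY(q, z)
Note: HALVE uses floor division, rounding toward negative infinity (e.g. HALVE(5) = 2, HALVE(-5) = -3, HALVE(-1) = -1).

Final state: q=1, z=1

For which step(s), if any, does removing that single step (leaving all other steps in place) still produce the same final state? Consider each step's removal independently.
Step(s) 2

Testing removal of each single step:
Without step 1: final = q=2, z=2 (different)
Without step 2: final = q=1, z=1 (same)
Without step 3: final = q=3, z=3 (different)
Without step 4: final = q=3, z=1 (different)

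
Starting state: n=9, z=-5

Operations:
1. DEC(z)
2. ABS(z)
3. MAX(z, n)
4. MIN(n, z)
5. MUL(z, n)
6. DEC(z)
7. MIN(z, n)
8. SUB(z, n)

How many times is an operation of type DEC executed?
2

Counting DEC operations:
Step 1: DEC(z) ← DEC
Step 6: DEC(z) ← DEC
Total: 2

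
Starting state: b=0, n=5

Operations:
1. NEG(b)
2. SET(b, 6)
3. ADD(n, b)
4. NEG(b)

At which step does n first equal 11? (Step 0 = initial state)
Step 3

Tracing n:
Initial: n = 5
After step 1: n = 5
After step 2: n = 5
After step 3: n = 11 ← first occurrence
After step 4: n = 11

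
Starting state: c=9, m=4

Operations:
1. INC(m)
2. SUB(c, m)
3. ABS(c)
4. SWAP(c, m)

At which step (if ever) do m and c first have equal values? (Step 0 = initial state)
Never

m and c never become equal during execution.

Comparing values at each step:
Initial: m=4, c=9
After step 1: m=5, c=9
After step 2: m=5, c=4
After step 3: m=5, c=4
After step 4: m=4, c=5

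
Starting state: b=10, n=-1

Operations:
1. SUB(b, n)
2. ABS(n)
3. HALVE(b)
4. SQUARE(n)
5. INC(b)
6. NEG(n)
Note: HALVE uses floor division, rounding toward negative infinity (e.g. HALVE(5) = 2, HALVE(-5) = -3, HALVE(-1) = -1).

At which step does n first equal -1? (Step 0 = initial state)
Step 0

Tracing n:
Initial: n = -1 ← first occurrence
After step 1: n = -1
After step 2: n = 1
After step 3: n = 1
After step 4: n = 1
After step 5: n = 1
After step 6: n = -1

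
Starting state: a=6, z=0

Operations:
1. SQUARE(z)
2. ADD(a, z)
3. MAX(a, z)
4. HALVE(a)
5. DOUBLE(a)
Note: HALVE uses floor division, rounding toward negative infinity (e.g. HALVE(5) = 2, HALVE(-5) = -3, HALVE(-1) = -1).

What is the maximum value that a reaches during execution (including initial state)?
6

Values of a at each step:
Initial: a = 6 ← maximum
After step 1: a = 6
After step 2: a = 6
After step 3: a = 6
After step 4: a = 3
After step 5: a = 6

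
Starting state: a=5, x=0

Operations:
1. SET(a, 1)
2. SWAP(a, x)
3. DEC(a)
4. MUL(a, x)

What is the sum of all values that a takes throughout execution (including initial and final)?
4

Values of a at each step:
Initial: a = 5
After step 1: a = 1
After step 2: a = 0
After step 3: a = -1
After step 4: a = -1
Sum = 5 + 1 + 0 + -1 + -1 = 4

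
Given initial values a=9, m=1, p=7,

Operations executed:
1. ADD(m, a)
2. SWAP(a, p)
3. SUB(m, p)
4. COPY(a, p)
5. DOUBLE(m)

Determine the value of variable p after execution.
p = 9

Tracing execution:
Step 1: ADD(m, a) → p = 7
Step 2: SWAP(a, p) → p = 9
Step 3: SUB(m, p) → p = 9
Step 4: COPY(a, p) → p = 9
Step 5: DOUBLE(m) → p = 9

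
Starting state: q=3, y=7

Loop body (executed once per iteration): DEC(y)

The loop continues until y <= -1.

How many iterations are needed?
8

Tracing iterations:
Initial: q=3, y=7
After iteration 1: q=3, y=6
After iteration 2: q=3, y=5
After iteration 3: q=3, y=4
After iteration 4: q=3, y=3
After iteration 5: q=3, y=2
After iteration 6: q=3, y=1
After iteration 7: q=3, y=0
After iteration 8: q=3, y=-1
y <= -1 now holds, so the loop exits after 8 iterations.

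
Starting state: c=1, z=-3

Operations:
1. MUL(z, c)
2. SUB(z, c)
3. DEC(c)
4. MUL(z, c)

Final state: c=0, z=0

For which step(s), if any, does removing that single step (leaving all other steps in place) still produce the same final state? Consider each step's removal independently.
Step(s) 1, 2

Testing removal of each single step:
Without step 1: final = c=0, z=0 (same)
Without step 2: final = c=0, z=0 (same)
Without step 3: final = c=1, z=-4 (different)
Without step 4: final = c=0, z=-4 (different)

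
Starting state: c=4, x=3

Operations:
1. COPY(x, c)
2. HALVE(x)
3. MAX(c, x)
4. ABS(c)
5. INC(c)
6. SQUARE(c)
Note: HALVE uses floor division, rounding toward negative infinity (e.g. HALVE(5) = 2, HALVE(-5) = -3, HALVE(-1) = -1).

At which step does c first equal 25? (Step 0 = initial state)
Step 6

Tracing c:
Initial: c = 4
After step 1: c = 4
After step 2: c = 4
After step 3: c = 4
After step 4: c = 4
After step 5: c = 5
After step 6: c = 25 ← first occurrence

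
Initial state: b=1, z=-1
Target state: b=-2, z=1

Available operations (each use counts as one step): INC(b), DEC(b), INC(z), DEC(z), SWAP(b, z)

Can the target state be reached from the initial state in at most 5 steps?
Yes

Path (2 steps): DEC(z) → SWAP(b, z)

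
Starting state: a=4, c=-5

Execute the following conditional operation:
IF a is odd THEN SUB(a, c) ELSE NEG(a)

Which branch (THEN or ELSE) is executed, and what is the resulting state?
Branch: ELSE, Final state: a=-4, c=-5

Evaluating condition: a is odd
Condition is False, so ELSE branch executes
After NEG(a): a=-4, c=-5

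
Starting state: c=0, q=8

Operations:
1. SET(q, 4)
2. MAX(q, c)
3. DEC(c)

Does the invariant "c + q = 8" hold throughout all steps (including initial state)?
No, violated after step 1

The invariant is violated after step 1.

State at each step:
Initial: c=0, q=8
After step 1: c=0, q=4
After step 2: c=0, q=4
After step 3: c=-1, q=4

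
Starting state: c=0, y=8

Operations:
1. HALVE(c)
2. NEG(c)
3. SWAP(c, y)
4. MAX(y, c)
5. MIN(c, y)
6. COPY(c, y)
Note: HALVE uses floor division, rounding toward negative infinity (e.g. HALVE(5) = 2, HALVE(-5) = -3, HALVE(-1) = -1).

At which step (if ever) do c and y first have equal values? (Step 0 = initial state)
Step 4

c and y first become equal after step 4.

Comparing values at each step:
Initial: c=0, y=8
After step 1: c=0, y=8
After step 2: c=0, y=8
After step 3: c=8, y=0
After step 4: c=8, y=8 ← equal!
After step 5: c=8, y=8 ← equal!
After step 6: c=8, y=8 ← equal!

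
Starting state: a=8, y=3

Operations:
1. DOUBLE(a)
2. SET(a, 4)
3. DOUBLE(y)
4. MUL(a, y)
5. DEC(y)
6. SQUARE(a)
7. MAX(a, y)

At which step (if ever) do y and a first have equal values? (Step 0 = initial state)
Never

y and a never become equal during execution.

Comparing values at each step:
Initial: y=3, a=8
After step 1: y=3, a=16
After step 2: y=3, a=4
After step 3: y=6, a=4
After step 4: y=6, a=24
After step 5: y=5, a=24
After step 6: y=5, a=576
After step 7: y=5, a=576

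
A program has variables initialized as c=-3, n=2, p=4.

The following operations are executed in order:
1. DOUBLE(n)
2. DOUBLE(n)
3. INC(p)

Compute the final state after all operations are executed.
{c: -3, n: 8, p: 5}

Step-by-step execution:
Initial: c=-3, n=2, p=4
After step 1 (DOUBLE(n)): c=-3, n=4, p=4
After step 2 (DOUBLE(n)): c=-3, n=8, p=4
After step 3 (INC(p)): c=-3, n=8, p=5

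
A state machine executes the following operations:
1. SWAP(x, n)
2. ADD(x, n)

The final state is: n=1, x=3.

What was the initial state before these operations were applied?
n=2, x=1

Working backwards:
Final state: n=1, x=3
Before step 2 (ADD(x, n)): n=1, x=2
Before step 1 (SWAP(x, n)): n=2, x=1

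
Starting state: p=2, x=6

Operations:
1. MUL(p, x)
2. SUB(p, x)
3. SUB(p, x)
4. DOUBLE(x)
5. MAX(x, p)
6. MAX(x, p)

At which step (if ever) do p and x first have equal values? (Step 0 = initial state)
Step 2

p and x first become equal after step 2.

Comparing values at each step:
Initial: p=2, x=6
After step 1: p=12, x=6
After step 2: p=6, x=6 ← equal!
After step 3: p=0, x=6
After step 4: p=0, x=12
After step 5: p=0, x=12
After step 6: p=0, x=12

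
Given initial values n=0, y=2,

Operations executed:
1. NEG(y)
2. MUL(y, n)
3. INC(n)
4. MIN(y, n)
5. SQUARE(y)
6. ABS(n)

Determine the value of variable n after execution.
n = 1

Tracing execution:
Step 1: NEG(y) → n = 0
Step 2: MUL(y, n) → n = 0
Step 3: INC(n) → n = 1
Step 4: MIN(y, n) → n = 1
Step 5: SQUARE(y) → n = 1
Step 6: ABS(n) → n = 1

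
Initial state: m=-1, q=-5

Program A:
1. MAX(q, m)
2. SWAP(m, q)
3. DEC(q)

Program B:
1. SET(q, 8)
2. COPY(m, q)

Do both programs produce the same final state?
No

Program A final state: m=-1, q=-2
Program B final state: m=8, q=8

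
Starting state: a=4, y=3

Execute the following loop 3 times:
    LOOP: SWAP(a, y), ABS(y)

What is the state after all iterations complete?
a=3, y=4

Iteration trace:
Start: a=4, y=3
After iteration 1: a=3, y=4
After iteration 2: a=4, y=3
After iteration 3: a=3, y=4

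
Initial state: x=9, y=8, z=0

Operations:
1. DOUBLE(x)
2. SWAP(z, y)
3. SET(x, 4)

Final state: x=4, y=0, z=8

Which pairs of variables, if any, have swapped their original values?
(z, y)

Comparing initial and final values:
z: 0 → 8
y: 8 → 0
x: 9 → 4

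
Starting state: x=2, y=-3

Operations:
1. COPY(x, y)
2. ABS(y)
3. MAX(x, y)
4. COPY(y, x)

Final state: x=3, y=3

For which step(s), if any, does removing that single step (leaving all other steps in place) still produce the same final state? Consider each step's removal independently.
Step(s) 1, 4

Testing removal of each single step:
Without step 1: final = x=3, y=3 (same)
Without step 2: final = x=-3, y=-3 (different)
Without step 3: final = x=-3, y=-3 (different)
Without step 4: final = x=3, y=3 (same)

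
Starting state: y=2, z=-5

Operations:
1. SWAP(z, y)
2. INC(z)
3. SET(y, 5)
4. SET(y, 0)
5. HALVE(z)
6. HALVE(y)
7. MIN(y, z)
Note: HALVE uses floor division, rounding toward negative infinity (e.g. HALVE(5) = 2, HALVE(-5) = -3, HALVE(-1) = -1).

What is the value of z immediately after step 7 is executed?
z = 1

Tracing z through execution:
Initial: z = -5
After step 1 (SWAP(z, y)): z = 2
After step 2 (INC(z)): z = 3
After step 3 (SET(y, 5)): z = 3
After step 4 (SET(y, 0)): z = 3
After step 5 (HALVE(z)): z = 1
After step 6 (HALVE(y)): z = 1
After step 7 (MIN(y, z)): z = 1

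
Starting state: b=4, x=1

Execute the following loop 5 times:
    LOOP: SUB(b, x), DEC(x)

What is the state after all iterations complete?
b=9, x=-4

Iteration trace:
Start: b=4, x=1
After iteration 1: b=3, x=0
After iteration 2: b=3, x=-1
After iteration 3: b=4, x=-2
After iteration 4: b=6, x=-3
After iteration 5: b=9, x=-4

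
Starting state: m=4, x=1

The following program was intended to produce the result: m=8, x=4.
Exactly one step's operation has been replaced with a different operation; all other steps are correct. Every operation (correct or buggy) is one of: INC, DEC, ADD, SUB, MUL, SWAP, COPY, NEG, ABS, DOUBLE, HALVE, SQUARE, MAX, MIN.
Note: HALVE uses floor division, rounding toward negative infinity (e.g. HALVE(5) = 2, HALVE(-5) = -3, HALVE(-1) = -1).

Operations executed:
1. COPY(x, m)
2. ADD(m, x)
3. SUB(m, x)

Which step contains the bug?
Step 3

Trace with buggy code:
Initial: m=4, x=1
After step 1: m=4, x=4
After step 2: m=8, x=4
After step 3: m=4, x=4
Actual final m=4, x=4 ≠ expected m=8, x=4.
Step 3 is the only position where a single-operation replacement can produce the expected result.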